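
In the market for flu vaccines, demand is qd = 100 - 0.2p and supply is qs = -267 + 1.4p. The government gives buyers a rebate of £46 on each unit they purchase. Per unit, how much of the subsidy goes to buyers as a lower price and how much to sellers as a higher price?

Pre-subsidy: 100 - 0.2p = -267 + 1.4p gives p* = 229.375, q* = 54.125.
With the rebate, buyers effectively pay pb = ps − 46, where ps is the price sellers receive.
Demand in terms of ps becomes qd = 100 − 0.2(ps − 46) = 109.2 - 0.2ps. Setting this equal to supply: 109.2 - 0.2ps = -267 + 1.4ps, so ps = 235.125.
Buyers pay pb = 235.125 − 46 = 189.125; q' = -267 + 1.4·235.125 = 62.175.
Buyers' price falls by p* − pb = 229.375 − 189.125 = 40.25; sellers' price rises by ps − p* = 235.125 − 229.375 = 5.75.

Buyers gain £40.25 per unit; sellers gain £5.75 per unit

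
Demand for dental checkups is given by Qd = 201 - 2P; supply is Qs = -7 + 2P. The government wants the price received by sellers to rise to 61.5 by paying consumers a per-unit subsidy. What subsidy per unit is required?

Required subsidy s = 19 per unit

At a seller price of 61.5, quantity supplied is -7 + 2·61.5 = 116.
Buyers absorb 116 only when they pay Pb with 201 − 2·Pb = 116, i.e. Pb = 42.5.
s = Ps − Pb = 61.5 − 42.5 = 19.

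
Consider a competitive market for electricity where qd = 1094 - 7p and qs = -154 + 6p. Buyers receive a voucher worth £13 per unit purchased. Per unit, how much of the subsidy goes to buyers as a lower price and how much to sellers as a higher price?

Buyers gain £6 per unit; sellers gain £7 per unit

Pre-subsidy: 1094 - 7p = -154 + 6p gives p* = 96, q* = 422.
With the rebate, buyers effectively pay pb = ps − 13, where ps is the price sellers receive.
Demand in terms of ps becomes qd = 1094 − 7(ps − 13) = 1185 - 7ps. Setting this equal to supply: 1185 - 7ps = -154 + 6ps, so ps = 103.
Buyers pay pb = 103 − 13 = 90; q' = -154 + 6·103 = 464.
Buyers' price falls by p* − pb = 96 − 90 = 6; sellers' price rises by ps − p* = 103 − 96 = 7.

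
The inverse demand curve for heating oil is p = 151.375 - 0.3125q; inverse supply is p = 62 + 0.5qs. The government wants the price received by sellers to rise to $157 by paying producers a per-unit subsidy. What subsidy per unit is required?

At a seller price of 157, quantity supplied is -124 + 2·157 = 190.
Buyers absorb 190 only when they pay pb = 151.375 − 0.3125·190 = 92.
s = ps − pb = 157 − 92 = 65.

Required subsidy s = $65 per unit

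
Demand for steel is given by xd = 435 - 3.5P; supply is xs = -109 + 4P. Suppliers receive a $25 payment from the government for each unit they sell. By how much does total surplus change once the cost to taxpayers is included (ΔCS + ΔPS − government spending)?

Net change in total surplus = -1750/3

Pre-subsidy: 435 - 3.5P = -109 + 4P gives P* = 1088/15, x* = 2717/15.
With the subsidy, sellers receive Ps = Pb + 25 for each unit, where Pb is the price buyers pay.
Supply in terms of Pb becomes xs = -109 + 4(Pb + 25) = -9 + 4Pb. Setting this equal to demand: 435 - 3.5Pb = -9 + 4Pb, so Pb = 59.2.
Sellers receive Ps = 59.2 + 25 = 84.2; x' = 435 − 3.5·59.2 = 227.8.
ΔCS = ½(2717/15 + 227.8)(1088/15 − 59.2) = 24536/9; ΔPS = ½(2717/15 + 227.8)(84.2 − 1088/15) = 21469/9.
Government spending = 25 × 227.8 = 5695.
Net change = 24536/9 + 21469/9 − 5695 = -1750/3. The loss equals the DWL triangle ½·25·140/3.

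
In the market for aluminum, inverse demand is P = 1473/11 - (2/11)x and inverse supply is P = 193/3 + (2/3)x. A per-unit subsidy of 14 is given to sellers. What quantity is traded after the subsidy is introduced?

Pre-subsidy: 1473/11 - (2/11)x = 193/3 + (2/3)x gives x* = 82 and P* = 119.
With the subsidy, sellers receive Ps = Pb + 14 for each unit, where Pb is the price buyers pay.
On the curves, Pb = 1473/11 - (2/11)x and Ps = 193/3 + (2/3)x; the wedge Ps − Pb = 14 gives 193/3 + (2/3)x − (1473/11 - (2/11)x) = 14, so x' = 98.5.
Then Pb = 1473/11 − (2/11)·98.5 = 116 and Ps = 193/3 + (2/3)·98.5 = 130.

x' = 98.5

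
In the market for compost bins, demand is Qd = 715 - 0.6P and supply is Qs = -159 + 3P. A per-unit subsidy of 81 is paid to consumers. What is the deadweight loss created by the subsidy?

Deadweight loss = 1640.25

Pre-subsidy: 715 - 0.6P = -159 + 3P gives P* = 2185/9, Q* = 1708/3.
With the rebate, buyers effectively pay Pb = Ps − 81, where Ps is the price sellers receive.
Demand in terms of Ps becomes Qd = 715 − 0.6(Ps − 81) = 763.6 - 0.6Ps. Setting this equal to supply: 763.6 - 0.6Ps = -159 + 3Ps, so Ps = 4613/18.
Buyers pay Pb = 4613/18 − 81 = 3155/18; Q' = -159 + 3·(4613/18) = 3659/6.
The subsidy expands output by 3659/6 − 1708/3 = 40.5 past the efficient level; on those units the gap between marginal cost and willingness to pay runs from 0 up to 81.
DWL = ½ × 81 × 40.5 = 1640.25.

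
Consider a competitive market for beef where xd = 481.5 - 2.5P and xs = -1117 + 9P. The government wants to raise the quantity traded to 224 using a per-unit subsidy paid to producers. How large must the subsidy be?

Required subsidy s = 46 per unit

At x = 224, invert demand for the buyer price: Pb = (481.5 − 224)/2.5 = 103; invert supply for the seller price: Ps = (224 − (-1117))/9 = 149.
The subsidy must fill the gap: s = Ps − Pb = 149 − 103 = 46.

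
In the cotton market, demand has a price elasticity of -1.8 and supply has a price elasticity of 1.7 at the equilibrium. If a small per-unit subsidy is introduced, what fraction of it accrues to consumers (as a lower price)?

Consumer share = 17/35

For a small subsidy around the equilibrium, the benefit split depends on the relative slopes, which at a point are proportional to the elasticities.
Buyer share = εs/(εs + |εd|) = 1.7/(1.7 + 1.8) = 17/35; seller share = |εd|/(εs + |εd|) = 18/35.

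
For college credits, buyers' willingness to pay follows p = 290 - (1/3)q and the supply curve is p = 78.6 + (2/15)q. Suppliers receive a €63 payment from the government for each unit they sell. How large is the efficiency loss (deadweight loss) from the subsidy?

Deadweight loss = €4252.5

Pre-subsidy: 290 - (1/3)q = 78.6 + (2/15)q gives q* = 453 and p* = 139.
With the subsidy, sellers receive ps = pb + 63 for each unit, where pb is the price buyers pay.
On the curves, pb = 290 - (1/3)q and ps = 78.6 + (2/15)q; the wedge ps − pb = 63 gives 78.6 + (2/15)q − (290 - (1/3)q) = 63, so q' = 588.
Then pb = 290 − (1/3)·588 = 94 and ps = 78.6 + (2/15)·588 = 157.
The subsidy expands output by 588 − 453 = 135 past the efficient level; on those units the gap between marginal cost and willingness to pay runs from 0 up to 63.
DWL = ½ × 63 × 135 = 4252.5.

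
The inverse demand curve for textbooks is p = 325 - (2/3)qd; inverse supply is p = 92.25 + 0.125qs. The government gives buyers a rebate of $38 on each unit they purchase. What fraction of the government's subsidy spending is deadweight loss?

Pre-subsidy: 325 - (2/3)q = 92.25 + 0.125q gives q* = 294 and p* = 129.
With the rebate, buyers effectively pay pb = ps − 38, where ps is the price sellers receive.
On the curves, pb = 325 - (2/3)q and ps = 92.25 + 0.125q; the wedge ps − pb = 38 gives 92.25 + 0.125q − (325 - (2/3)q) = 38, so q' = 342.
Then pb = 325 − (2/3)·342 = 97 and ps = 92.25 + 0.125·342 = 135.
ΔCS = ½(294 + 342)(129 − 97) = 10176; ΔPS = ½(294 + 342)(135 − 129) = 1908.
Government spending = 38 × 342 = 12996.
DWL = ½ × 38 × (342 − 294) = 912; fraction = 912 / 12996 = 4/57.

DWL / government spending = 4/57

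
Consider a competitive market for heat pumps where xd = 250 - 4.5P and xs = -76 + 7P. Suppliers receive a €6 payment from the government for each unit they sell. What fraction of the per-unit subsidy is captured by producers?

Producer share = 9/23

Pre-subsidy: 250 - 4.5P = -76 + 7P gives P* = 652/23, x* = 2816/23.
With the subsidy, sellers receive Ps = Pb + 6 for each unit, where Pb is the price buyers pay.
Supply in terms of Pb becomes xs = -76 + 7(Pb + 6) = -34 + 7Pb. Setting this equal to demand: 250 - 4.5Pb = -34 + 7Pb, so Pb = 568/23.
Sellers receive Ps = 568/23 + 6 = 706/23; x' = 250 − 4.5·(568/23) = 3194/23.
Buyers' price falls by P* − Pb = 652/23 − 568/23 = 84/23; sellers' price rises by Ps − P* = 706/23 − 652/23 = 54/23.
So producers capture (54/23)/6 = 9/23 of each unit of subsidy.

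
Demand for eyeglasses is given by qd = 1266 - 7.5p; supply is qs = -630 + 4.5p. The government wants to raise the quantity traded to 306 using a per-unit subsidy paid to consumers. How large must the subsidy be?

At q = 306, invert demand for the buyer price: pb = (1266 − 306)/7.5 = 128; invert supply for the seller price: ps = (306 − (-630))/4.5 = 208.
The subsidy must fill the gap: s = ps − pb = 208 − 128 = 80.

Required subsidy s = 80 per unit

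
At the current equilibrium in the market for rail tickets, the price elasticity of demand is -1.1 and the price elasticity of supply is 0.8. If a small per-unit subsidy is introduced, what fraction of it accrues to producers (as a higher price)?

For a small subsidy around the equilibrium, the benefit split depends on the relative slopes, which at a point are proportional to the elasticities.
Buyer share = εs/(εs + |εd|) = 0.8/(0.8 + 1.1) = 8/19; seller share = |εd|/(εs + |εd|) = 11/19.
So producers capture 11/19 of the subsidy.

Producer share = 11/19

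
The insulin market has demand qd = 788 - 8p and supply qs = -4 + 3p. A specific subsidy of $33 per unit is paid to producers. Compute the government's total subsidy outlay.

Pre-subsidy: 788 - 8p = -4 + 3p gives p* = 72, q* = 212.
With the subsidy, sellers receive ps = pb + 33 for each unit, where pb is the price buyers pay.
Supply in terms of pb becomes qs = -4 + 3(pb + 33) = 95 + 3pb. Setting this equal to demand: 788 - 8pb = 95 + 3pb, so pb = 63.
Sellers receive ps = 63 + 33 = 96; q' = 788 − 8·63 = 284.
Government outlay = subsidy × quantity = 33 × 284 = 9372.

Government cost = $9372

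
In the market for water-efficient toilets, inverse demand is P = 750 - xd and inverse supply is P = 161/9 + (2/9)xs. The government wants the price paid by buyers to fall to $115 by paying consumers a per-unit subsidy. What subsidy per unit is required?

At a buyer price of 115, quantity demanded is 750 − 1·115 = 635.
Sellers supply 635 only when they receive Ps = 161/9 + (2/9)·635 = 159.
s = Ps − Pb = 159 − 115 = 44.

Required subsidy s = $44 per unit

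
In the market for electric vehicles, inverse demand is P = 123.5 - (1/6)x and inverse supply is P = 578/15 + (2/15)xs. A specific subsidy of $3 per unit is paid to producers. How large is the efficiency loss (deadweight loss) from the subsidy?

Pre-subsidy: 123.5 - (1/6)x = 578/15 + (2/15)x gives x* = 2549/9 and P* = 2060/27.
With the subsidy, sellers receive Ps = Pb + 3 for each unit, where Pb is the price buyers pay.
On the curves, Pb = 123.5 - (1/6)x and Ps = 578/15 + (2/15)x; the wedge Ps − Pb = 3 gives 578/15 + (2/15)x − (123.5 - (1/6)x) = 3, so x' = 2639/9.
Then Pb = 123.5 − (1/6)·(2639/9) = 2015/27 and Ps = 578/15 + (2/15)·(2639/9) = 2096/27.
The subsidy expands output by 2639/9 − 2549/9 = 10 past the efficient level; on those units the gap between marginal cost and willingness to pay runs from 0 up to 3.
DWL = ½ × 3 × 10 = 15.

Deadweight loss = $15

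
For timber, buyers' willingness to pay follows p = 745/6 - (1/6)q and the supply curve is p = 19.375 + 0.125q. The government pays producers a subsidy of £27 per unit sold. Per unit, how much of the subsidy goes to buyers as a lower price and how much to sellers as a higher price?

Buyers gain 108/7 per unit; sellers gain 81/7 per unit

Pre-subsidy: 745/6 - (1/6)q = 19.375 + 0.125q gives q* = 2515/7 and p* = 450/7.
With the subsidy, sellers receive ps = pb + 27 for each unit, where pb is the price buyers pay.
On the curves, pb = 745/6 - (1/6)q and ps = 19.375 + 0.125q; the wedge ps − pb = 27 gives 19.375 + 0.125q − (745/6 - (1/6)q) = 27, so q' = 3163/7.
Then pb = 745/6 − (1/6)·(3163/7) = 342/7 and ps = 19.375 + 0.125·(3163/7) = 531/7.
Buyers' price falls by p* − pb = 450/7 − 342/7 = 108/7; sellers' price rises by ps − p* = 531/7 − 450/7 = 81/7.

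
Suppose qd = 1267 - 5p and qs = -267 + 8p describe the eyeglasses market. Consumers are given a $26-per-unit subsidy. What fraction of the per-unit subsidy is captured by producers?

Producer share = 5/13

Pre-subsidy: 1267 - 5p = -267 + 8p gives p* = 118, q* = 677.
With the rebate, buyers effectively pay pb = ps − 26, where ps is the price sellers receive.
Demand in terms of ps becomes qd = 1267 − 5(ps − 26) = 1397 - 5ps. Setting this equal to supply: 1397 - 5ps = -267 + 8ps, so ps = 128.
Buyers pay pb = 128 − 26 = 102; q' = -267 + 8·128 = 757.
Buyers' price falls by p* − pb = 118 − 102 = 16; sellers' price rises by ps − p* = 128 − 118 = 10.
So producers capture 10/26 = 5/13 of each unit of subsidy.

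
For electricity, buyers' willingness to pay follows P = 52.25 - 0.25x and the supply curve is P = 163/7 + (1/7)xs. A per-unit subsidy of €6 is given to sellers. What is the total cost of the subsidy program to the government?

Pre-subsidy: 52.25 - 0.25x = 163/7 + (1/7)x gives x* = 811/11 and P* = 372/11.
With the subsidy, sellers receive Ps = Pb + 6 for each unit, where Pb is the price buyers pay.
On the curves, Pb = 52.25 - 0.25x and Ps = 163/7 + (1/7)x; the wedge Ps − Pb = 6 gives 163/7 + (1/7)x − (52.25 - 0.25x) = 6, so x' = 89.
Then Pb = 52.25 − 0.25·89 = 30 and Ps = 163/7 + (1/7)·89 = 36.
Government outlay = subsidy × quantity = 6 × 89 = 534.

Government cost = €534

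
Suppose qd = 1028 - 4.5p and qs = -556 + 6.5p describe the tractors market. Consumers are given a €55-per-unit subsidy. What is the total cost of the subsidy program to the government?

Government cost = €28943.75

Pre-subsidy: 1028 - 4.5p = -556 + 6.5p gives p* = 144, q* = 380.
With the rebate, buyers effectively pay pb = ps − 55, where ps is the price sellers receive.
Demand in terms of ps becomes qd = 1028 − 4.5(ps − 55) = 1275.5 - 4.5ps. Setting this equal to supply: 1275.5 - 4.5ps = -556 + 6.5ps, so ps = 166.5.
Buyers pay pb = 166.5 − 55 = 111.5; q' = -556 + 6.5·166.5 = 526.25.
Government outlay = subsidy × quantity = 55 × 526.25 = 28943.75.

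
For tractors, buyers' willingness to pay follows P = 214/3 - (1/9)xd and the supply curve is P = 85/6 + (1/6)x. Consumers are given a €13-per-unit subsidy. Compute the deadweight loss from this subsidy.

Deadweight loss = €304.2

Pre-subsidy: 214/3 - (1/9)x = 85/6 + (1/6)x gives x* = 205.8 and P* = 727/15.
With the rebate, buyers effectively pay Pb = Ps − 13, where Ps is the price sellers receive.
On the curves, Pb = 214/3 - (1/9)x and Ps = 85/6 + (1/6)x; the wedge Ps − Pb = 13 gives 85/6 + (1/6)x − (214/3 - (1/9)x) = 13, so x' = 252.6.
Then Pb = 214/3 − (1/9)·252.6 = 649/15 and Ps = 85/6 + (1/6)·252.6 = 844/15.
The subsidy expands output by 252.6 − 205.8 = 46.8 past the efficient level; on those units the gap between marginal cost and willingness to pay runs from 0 up to 13.
DWL = ½ × 13 × 46.8 = 304.2.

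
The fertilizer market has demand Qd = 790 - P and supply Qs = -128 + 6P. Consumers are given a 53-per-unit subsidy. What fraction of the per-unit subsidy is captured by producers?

Pre-subsidy: 790 - P = -128 + 6P gives P* = 918/7, Q* = 4612/7.
With the rebate, buyers effectively pay Pb = Ps − 53, where Ps is the price sellers receive.
Demand in terms of Ps becomes Qd = 790 − 1(Ps − 53) = 843 - Ps. Setting this equal to supply: 843 - Ps = -128 + 6Ps, so Ps = 971/7.
Buyers pay Pb = 971/7 − 53 = 600/7; Q' = -128 + 6·(971/7) = 4930/7.
Buyers' price falls by P* − Pb = 918/7 − 600/7 = 318/7; sellers' price rises by Ps − P* = 971/7 − 918/7 = 53/7.
So producers capture (53/7)/53 = 1/7 of each unit of subsidy.

Producer share = 1/7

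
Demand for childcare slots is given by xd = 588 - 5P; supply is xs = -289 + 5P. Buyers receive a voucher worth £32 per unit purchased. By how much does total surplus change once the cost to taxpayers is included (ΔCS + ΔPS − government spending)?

Pre-subsidy: 588 - 5P = -289 + 5P gives P* = 87.7, x* = 149.5.
With the rebate, buyers effectively pay Pb = Ps − 32, where Ps is the price sellers receive.
Demand in terms of Ps becomes xd = 588 − 5(Ps − 32) = 748 - 5Ps. Setting this equal to supply: 748 - 5Ps = -289 + 5Ps, so Ps = 103.7.
Buyers pay Pb = 103.7 − 32 = 71.7; x' = -289 + 5·103.7 = 229.5.
ΔCS = ½(149.5 + 229.5)(87.7 − 71.7) = 3032; ΔPS = ½(149.5 + 229.5)(103.7 − 87.7) = 3032.
Government spending = 32 × 229.5 = 7344.
Net change = 3032 + 3032 − 7344 = -1280. The loss equals the DWL triangle ½·32·80.

Net change in total surplus = -£1280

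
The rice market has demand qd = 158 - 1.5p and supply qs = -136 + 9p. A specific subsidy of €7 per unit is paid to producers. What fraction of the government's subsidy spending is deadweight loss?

DWL / government spending = 0.036

Pre-subsidy: 158 - 1.5p = -136 + 9p gives p* = 28, q* = 116.
With the subsidy, sellers receive ps = pb + 7 for each unit, where pb is the price buyers pay.
Supply in terms of pb becomes qs = -136 + 9(pb + 7) = -73 + 9pb. Setting this equal to demand: 158 - 1.5pb = -73 + 9pb, so pb = 22.
Sellers receive ps = 22 + 7 = 29; q' = 158 − 1.5·22 = 125.
ΔCS = ½(116 + 125)(28 − 22) = 723; ΔPS = ½(116 + 125)(29 − 28) = 120.5.
Government spending = 7 × 125 = 875.
DWL = ½ × 7 × (125 − 116) = 31.5; fraction = 31.5 / 875 = 0.036.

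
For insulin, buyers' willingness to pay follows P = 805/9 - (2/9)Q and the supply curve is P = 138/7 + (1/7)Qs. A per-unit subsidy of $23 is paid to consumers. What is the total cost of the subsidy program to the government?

Government cost = $5842

Pre-subsidy: 805/9 - (2/9)Q = 138/7 + (1/7)Q gives Q* = 191 and P* = 47.
With the rebate, buyers effectively pay Pb = Ps − 23, where Ps is the price sellers receive.
On the curves, Pb = 805/9 - (2/9)Q and Ps = 138/7 + (1/7)Q; the wedge Ps − Pb = 23 gives 138/7 + (1/7)Q − (805/9 - (2/9)Q) = 23, so Q' = 254.
Then Pb = 805/9 − (2/9)·254 = 33 and Ps = 138/7 + (1/7)·254 = 56.
Government outlay = subsidy × quantity = 23 × 254 = 5842.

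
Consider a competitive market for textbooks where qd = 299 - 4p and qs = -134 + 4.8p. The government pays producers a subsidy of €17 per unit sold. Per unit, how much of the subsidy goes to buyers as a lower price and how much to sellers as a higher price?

Buyers gain 102/11 per unit; sellers gain 85/11 per unit

Pre-subsidy: 299 - 4p = -134 + 4.8p gives p* = 2165/44, q* = 1124/11.
With the subsidy, sellers receive ps = pb + 17 for each unit, where pb is the price buyers pay.
Supply in terms of pb becomes qs = -134 + 4.8(pb + 17) = -52.4 + 4.8pb. Setting this equal to demand: 299 - 4pb = -52.4 + 4.8pb, so pb = 1757/44.
Sellers receive ps = 1757/44 + 17 = 2505/44; q' = 299 − 4·(1757/44) = 1532/11.
Buyers' price falls by p* − pb = 2165/44 − 1757/44 = 102/11; sellers' price rises by ps − p* = 2505/44 − 2165/44 = 85/11.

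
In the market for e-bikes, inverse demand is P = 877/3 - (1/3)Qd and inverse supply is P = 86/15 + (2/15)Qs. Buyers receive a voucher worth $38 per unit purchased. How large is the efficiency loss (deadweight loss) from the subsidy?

Pre-subsidy: 877/3 - (1/3)Q = 86/15 + (2/15)Q gives Q* = 4299/7 and P* = 1840/21.
With the rebate, buyers effectively pay Pb = Ps − 38, where Ps is the price sellers receive.
On the curves, Pb = 877/3 - (1/3)Q and Ps = 86/15 + (2/15)Q; the wedge Ps − Pb = 38 gives 86/15 + (2/15)Q − (877/3 - (1/3)Q) = 38, so Q' = 4869/7.
Then Pb = 877/3 − (1/3)·(4869/7) = 1270/21 and Ps = 86/15 + (2/15)·(4869/7) = 2068/21.
The subsidy expands output by 4869/7 − 4299/7 = 570/7 past the efficient level; on those units the gap between marginal cost and willingness to pay runs from 0 up to 38.
DWL = ½ × 38 × 570/7 = 10830/7.

Deadweight loss = 10830/7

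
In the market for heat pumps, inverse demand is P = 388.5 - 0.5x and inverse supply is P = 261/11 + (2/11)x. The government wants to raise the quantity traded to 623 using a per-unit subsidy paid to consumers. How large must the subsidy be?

Required subsidy s = 60 per unit

At x = 623, from the demand curve buyers pay Pb = 388.5 − 0.5·623 = 77; from the supply curve sellers need Ps = 261/11 + (2/11)·623 = 137.
The subsidy must fill the gap: s = Ps − Pb = 137 − 77 = 60.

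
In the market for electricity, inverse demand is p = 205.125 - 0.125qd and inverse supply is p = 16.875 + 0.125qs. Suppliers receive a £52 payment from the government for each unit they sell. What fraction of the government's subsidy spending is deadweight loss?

DWL / government spending = 104/961

Pre-subsidy: 205.125 - 0.125q = 16.875 + 0.125q gives q* = 753 and p* = 111.
With the subsidy, sellers receive ps = pb + 52 for each unit, where pb is the price buyers pay.
On the curves, pb = 205.125 - 0.125q and ps = 16.875 + 0.125q; the wedge ps − pb = 52 gives 16.875 + 0.125q − (205.125 - 0.125q) = 52, so q' = 961.
Then pb = 205.125 − 0.125·961 = 85 and ps = 16.875 + 0.125·961 = 137.
ΔCS = ½(753 + 961)(111 − 85) = 22282; ΔPS = ½(753 + 961)(137 − 111) = 22282.
Government spending = 52 × 961 = 49972.
DWL = ½ × 52 × (961 − 753) = 5408; fraction = 5408 / 49972 = 104/961.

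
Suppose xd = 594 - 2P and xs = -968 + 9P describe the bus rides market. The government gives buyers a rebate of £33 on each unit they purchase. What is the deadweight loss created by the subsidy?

Deadweight loss = £891

Pre-subsidy: 594 - 2P = -968 + 9P gives P* = 142, x* = 310.
With the rebate, buyers effectively pay Pb = Ps − 33, where Ps is the price sellers receive.
Demand in terms of Ps becomes xd = 594 − 2(Ps − 33) = 660 - 2Ps. Setting this equal to supply: 660 - 2Ps = -968 + 9Ps, so Ps = 148.
Buyers pay Pb = 148 − 33 = 115; x' = -968 + 9·148 = 364.
The subsidy expands output by 364 − 310 = 54 past the efficient level; on those units the gap between marginal cost and willingness to pay runs from 0 up to 33.
DWL = ½ × 33 × 54 = 891.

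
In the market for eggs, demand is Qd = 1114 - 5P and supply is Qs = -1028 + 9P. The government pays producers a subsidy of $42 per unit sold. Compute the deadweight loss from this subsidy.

Pre-subsidy: 1114 - 5P = -1028 + 9P gives P* = 153, Q* = 349.
With the subsidy, sellers receive Ps = Pb + 42 for each unit, where Pb is the price buyers pay.
Supply in terms of Pb becomes Qs = -1028 + 9(Pb + 42) = -650 + 9Pb. Setting this equal to demand: 1114 - 5Pb = -650 + 9Pb, so Pb = 126.
Sellers receive Ps = 126 + 42 = 168; Q' = 1114 − 5·126 = 484.
The subsidy expands output by 484 − 349 = 135 past the efficient level; on those units the gap between marginal cost and willingness to pay runs from 0 up to 42.
DWL = ½ × 42 × 135 = 2835.

Deadweight loss = $2835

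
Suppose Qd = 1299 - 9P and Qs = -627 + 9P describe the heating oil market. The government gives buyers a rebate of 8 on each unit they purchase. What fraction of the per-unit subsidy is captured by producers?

Pre-subsidy: 1299 - 9P = -627 + 9P gives P* = 107, Q* = 336.
With the rebate, buyers effectively pay Pb = Ps − 8, where Ps is the price sellers receive.
Demand in terms of Ps becomes Qd = 1299 − 9(Ps − 8) = 1371 - 9Ps. Setting this equal to supply: 1371 - 9Ps = -627 + 9Ps, so Ps = 111.
Buyers pay Pb = 111 − 8 = 103; Q' = -627 + 9·111 = 372.
Buyers' price falls by P* − Pb = 107 − 103 = 4; sellers' price rises by Ps − P* = 111 − 107 = 4.
So producers capture 4/8 = 0.5 of each unit of subsidy.

Producer share = 0.5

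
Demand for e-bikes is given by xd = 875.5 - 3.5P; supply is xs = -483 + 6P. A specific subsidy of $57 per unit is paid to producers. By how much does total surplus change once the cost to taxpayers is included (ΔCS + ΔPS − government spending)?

Pre-subsidy: 875.5 - 3.5P = -483 + 6P gives P* = 143, x* = 375.
With the subsidy, sellers receive Ps = Pb + 57 for each unit, where Pb is the price buyers pay.
Supply in terms of Pb becomes xs = -483 + 6(Pb + 57) = -141 + 6Pb. Setting this equal to demand: 875.5 - 3.5Pb = -141 + 6Pb, so Pb = 107.
Sellers receive Ps = 107 + 57 = 164; x' = 875.5 − 3.5·107 = 501.
ΔCS = ½(375 + 501)(143 − 107) = 15768; ΔPS = ½(375 + 501)(164 − 143) = 9198.
Government spending = 57 × 501 = 28557.
Net change = 15768 + 9198 − 28557 = -3591. The loss equals the DWL triangle ½·57·126.

Net change in total surplus = -$3591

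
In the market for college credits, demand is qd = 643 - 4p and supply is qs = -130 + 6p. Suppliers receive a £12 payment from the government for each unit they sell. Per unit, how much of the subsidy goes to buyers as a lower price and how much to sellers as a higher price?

Buyers gain £7.2 per unit; sellers gain £4.8 per unit

Pre-subsidy: 643 - 4p = -130 + 6p gives p* = 77.3, q* = 333.8.
With the subsidy, sellers receive ps = pb + 12 for each unit, where pb is the price buyers pay.
Supply in terms of pb becomes qs = -130 + 6(pb + 12) = -58 + 6pb. Setting this equal to demand: 643 - 4pb = -58 + 6pb, so pb = 70.1.
Sellers receive ps = 70.1 + 12 = 82.1; q' = 643 − 4·70.1 = 362.6.
Buyers' price falls by p* − pb = 77.3 − 70.1 = 7.2; sellers' price rises by ps − p* = 82.1 − 77.3 = 4.8.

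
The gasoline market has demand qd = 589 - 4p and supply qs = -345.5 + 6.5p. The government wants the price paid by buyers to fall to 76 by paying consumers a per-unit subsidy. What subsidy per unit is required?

Required subsidy s = 21 per unit

At a buyer price of 76, quantity demanded is 589 − 4·76 = 285.
Sellers supply 285 only when they receive ps with -345.5 + 6.5·ps = 285, i.e. ps = 97.
s = ps − pb = 97 − 76 = 21.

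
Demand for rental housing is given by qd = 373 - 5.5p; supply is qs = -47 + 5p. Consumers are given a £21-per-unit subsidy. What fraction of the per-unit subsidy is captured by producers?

Pre-subsidy: 373 - 5.5p = -47 + 5p gives p* = 40, q* = 153.
With the rebate, buyers effectively pay pb = ps − 21, where ps is the price sellers receive.
Demand in terms of ps becomes qd = 373 − 5.5(ps − 21) = 488.5 - 5.5ps. Setting this equal to supply: 488.5 - 5.5ps = -47 + 5ps, so ps = 51.
Buyers pay pb = 51 − 21 = 30; q' = -47 + 5·51 = 208.
Buyers' price falls by p* − pb = 40 − 30 = 10; sellers' price rises by ps − p* = 51 − 40 = 11.
So producers capture 11/21 = 11/21 of each unit of subsidy.

Producer share = 11/21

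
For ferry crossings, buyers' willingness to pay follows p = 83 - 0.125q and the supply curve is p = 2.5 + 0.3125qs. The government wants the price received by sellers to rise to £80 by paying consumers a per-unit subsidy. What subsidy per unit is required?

At a seller price of 80, quantity supplied is -8 + 3.2·80 = 248.
Buyers absorb 248 only when they pay pb = 83 − 0.125·248 = 52.
s = ps − pb = 80 − 52 = 28.

Required subsidy s = £28 per unit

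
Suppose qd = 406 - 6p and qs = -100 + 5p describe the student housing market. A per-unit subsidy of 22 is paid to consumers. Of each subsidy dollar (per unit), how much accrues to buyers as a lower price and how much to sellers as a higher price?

Pre-subsidy: 406 - 6p = -100 + 5p gives p* = 46, q* = 130.
With the rebate, buyers effectively pay pb = ps − 22, where ps is the price sellers receive.
Demand in terms of ps becomes qd = 406 − 6(ps − 22) = 538 - 6ps. Setting this equal to supply: 538 - 6ps = -100 + 5ps, so ps = 58.
Buyers pay pb = 58 − 22 = 36; q' = -100 + 5·58 = 190.
Buyers' price falls by p* − pb = 46 − 36 = 10; sellers' price rises by ps − p* = 58 − 46 = 12.

Buyers gain 10 per unit; sellers gain 12 per unit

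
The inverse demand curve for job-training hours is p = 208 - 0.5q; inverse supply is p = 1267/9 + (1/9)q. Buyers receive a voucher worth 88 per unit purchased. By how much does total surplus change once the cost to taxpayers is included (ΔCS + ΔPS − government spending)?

Pre-subsidy: 208 - 0.5q = 1267/9 + (1/9)q gives q* = 110 and p* = 153.
With the rebate, buyers effectively pay pb = ps − 88, where ps is the price sellers receive.
On the curves, pb = 208 - 0.5q and ps = 1267/9 + (1/9)q; the wedge ps − pb = 88 gives 1267/9 + (1/9)q − (208 - 0.5q) = 88, so q' = 254.
Then pb = 208 − 0.5·254 = 81 and ps = 1267/9 + (1/9)·254 = 169.
ΔCS = ½(110 + 254)(153 − 81) = 13104; ΔPS = ½(110 + 254)(169 − 153) = 2912.
Government spending = 88 × 254 = 22352.
Net change = 13104 + 2912 − 22352 = -6336. The loss equals the DWL triangle ½·88·144.

Net change in total surplus = -6336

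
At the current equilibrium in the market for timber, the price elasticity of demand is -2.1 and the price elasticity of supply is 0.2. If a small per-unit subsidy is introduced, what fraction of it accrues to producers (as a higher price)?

Producer share = 21/23

For a small subsidy around the equilibrium, the benefit split depends on the relative slopes, which at a point are proportional to the elasticities.
Buyer share = εs/(εs + |εd|) = 0.2/(0.2 + 2.1) = 2/23; seller share = |εd|/(εs + |εd|) = 21/23.
So producers capture 21/23 of the subsidy.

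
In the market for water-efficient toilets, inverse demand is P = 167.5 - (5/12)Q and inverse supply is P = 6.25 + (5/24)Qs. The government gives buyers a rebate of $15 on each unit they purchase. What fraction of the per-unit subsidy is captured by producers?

Producer share = 1/3

Pre-subsidy: 167.5 - (5/12)Q = 6.25 + (5/24)Q gives Q* = 258 and P* = 60.
With the rebate, buyers effectively pay Pb = Ps − 15, where Ps is the price sellers receive.
On the curves, Pb = 167.5 - (5/12)Q and Ps = 6.25 + (5/24)Q; the wedge Ps − Pb = 15 gives 6.25 + (5/24)Q − (167.5 - (5/12)Q) = 15, so Q' = 282.
Then Pb = 167.5 − (5/12)·282 = 50 and Ps = 6.25 + (5/24)·282 = 65.
Buyers' price falls by P* − Pb = 60 − 50 = 10; sellers' price rises by Ps − P* = 65 − 60 = 5.
So producers capture 5/15 = 1/3 of each unit of subsidy.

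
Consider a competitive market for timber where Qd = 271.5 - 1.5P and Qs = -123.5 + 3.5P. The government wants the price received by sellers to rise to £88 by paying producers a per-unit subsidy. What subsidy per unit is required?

Required subsidy s = £30 per unit

At a seller price of 88, quantity supplied is -123.5 + 3.5·88 = 184.5.
Buyers absorb 184.5 only when they pay Pb with 271.5 − 1.5·Pb = 184.5, i.e. Pb = 58.
s = Ps − Pb = 88 − 58 = 30.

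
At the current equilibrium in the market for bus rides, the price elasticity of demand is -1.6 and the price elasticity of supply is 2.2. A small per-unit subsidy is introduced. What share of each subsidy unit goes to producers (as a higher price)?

For a small subsidy around the equilibrium, the benefit split depends on the relative slopes, which at a point are proportional to the elasticities.
Buyer share = εs/(εs + |εd|) = 2.2/(2.2 + 1.6) = 11/19; seller share = |εd|/(εs + |εd|) = 8/19.
So producers capture 8/19 of the subsidy.

Producer share = 8/19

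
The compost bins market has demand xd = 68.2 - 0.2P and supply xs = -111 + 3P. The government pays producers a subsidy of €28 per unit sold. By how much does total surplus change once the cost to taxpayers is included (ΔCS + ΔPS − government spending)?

Pre-subsidy: 68.2 - 0.2P = -111 + 3P gives P* = 56, x* = 57.
With the subsidy, sellers receive Ps = Pb + 28 for each unit, where Pb is the price buyers pay.
Supply in terms of Pb becomes xs = -111 + 3(Pb + 28) = -27 + 3Pb. Setting this equal to demand: 68.2 - 0.2Pb = -27 + 3Pb, so Pb = 29.75.
Sellers receive Ps = 29.75 + 28 = 57.75; x' = 68.2 − 0.2·29.75 = 62.25.
ΔCS = ½(57 + 62.25)(56 − 29.75) = 1565.15625; ΔPS = ½(57 + 62.25)(57.75 − 56) = 104.34375.
Government spending = 28 × 62.25 = 1743.
Net change = 1565.15625 + 104.34375 − 1743 = -73.5. The loss equals the DWL triangle ½·28·5.25.

Net change in total surplus = -€73.5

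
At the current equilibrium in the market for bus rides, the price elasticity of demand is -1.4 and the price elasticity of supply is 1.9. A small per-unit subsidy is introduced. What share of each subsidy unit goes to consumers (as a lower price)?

For a small subsidy around the equilibrium, the benefit split depends on the relative slopes, which at a point are proportional to the elasticities.
Buyer share = εs/(εs + |εd|) = 1.9/(1.9 + 1.4) = 19/33; seller share = |εd|/(εs + |εd|) = 14/33.

Consumer share = 19/33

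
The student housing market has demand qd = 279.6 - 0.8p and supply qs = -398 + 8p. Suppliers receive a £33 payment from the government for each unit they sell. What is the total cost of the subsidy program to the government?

Pre-subsidy: 279.6 - 0.8p = -398 + 8p gives p* = 77, q* = 218.
With the subsidy, sellers receive ps = pb + 33 for each unit, where pb is the price buyers pay.
Supply in terms of pb becomes qs = -398 + 8(pb + 33) = -134 + 8pb. Setting this equal to demand: 279.6 - 0.8pb = -134 + 8pb, so pb = 47.
Sellers receive ps = 47 + 33 = 80; q' = 279.6 − 0.8·47 = 242.
Government outlay = subsidy × quantity = 33 × 242 = 7986.

Government cost = £7986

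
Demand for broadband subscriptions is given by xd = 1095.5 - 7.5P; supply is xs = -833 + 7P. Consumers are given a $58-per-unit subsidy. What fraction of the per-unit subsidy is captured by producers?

Producer share = 15/29

Pre-subsidy: 1095.5 - 7.5P = -833 + 7P gives P* = 133, x* = 98.
With the rebate, buyers effectively pay Pb = Ps − 58, where Ps is the price sellers receive.
Demand in terms of Ps becomes xd = 1095.5 − 7.5(Ps − 58) = 1530.5 - 7.5Ps. Setting this equal to supply: 1530.5 - 7.5Ps = -833 + 7Ps, so Ps = 163.
Buyers pay Pb = 163 − 58 = 105; x' = -833 + 7·163 = 308.
Buyers' price falls by P* − Pb = 133 − 105 = 28; sellers' price rises by Ps − P* = 163 − 133 = 30.
So producers capture 30/58 = 15/29 of each unit of subsidy.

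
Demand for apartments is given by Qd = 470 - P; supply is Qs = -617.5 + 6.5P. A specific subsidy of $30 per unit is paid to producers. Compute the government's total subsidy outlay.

Pre-subsidy: 470 - P = -617.5 + 6.5P gives P* = 145, Q* = 325.
With the subsidy, sellers receive Ps = Pb + 30 for each unit, where Pb is the price buyers pay.
Supply in terms of Pb becomes Qs = -617.5 + 6.5(Pb + 30) = -422.5 + 6.5Pb. Setting this equal to demand: 470 - Pb = -422.5 + 6.5Pb, so Pb = 119.
Sellers receive Ps = 119 + 30 = 149; Q' = 470 − 1·119 = 351.
Government outlay = subsidy × quantity = 30 × 351 = 10530.

Government cost = $10530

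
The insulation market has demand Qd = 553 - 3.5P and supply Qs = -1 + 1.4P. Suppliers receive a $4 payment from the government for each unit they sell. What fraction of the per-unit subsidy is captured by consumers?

Pre-subsidy: 553 - 3.5P = -1 + 1.4P gives P* = 5540/49, Q* = 1101/7.
With the subsidy, sellers receive Ps = Pb + 4 for each unit, where Pb is the price buyers pay.
Supply in terms of Pb becomes Qs = -1 + 1.4(Pb + 4) = 4.6 + 1.4Pb. Setting this equal to demand: 553 - 3.5Pb = 4.6 + 1.4Pb, so Pb = 5484/49.
Sellers receive Ps = 5484/49 + 4 = 5680/49; Q' = 553 − 3.5·(5484/49) = 1129/7.
Buyers' price falls by P* − Pb = 5540/49 − 5484/49 = 8/7; sellers' price rises by Ps − P* = 5680/49 − 5540/49 = 20/7.
So consumers capture (8/7)/4 = 2/7 of each unit of subsidy.

Consumer share = 2/7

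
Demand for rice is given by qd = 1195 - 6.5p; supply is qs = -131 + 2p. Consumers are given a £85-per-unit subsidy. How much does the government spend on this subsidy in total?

Pre-subsidy: 1195 - 6.5p = -131 + 2p gives p* = 156, q* = 181.
With the rebate, buyers effectively pay pb = ps − 85, where ps is the price sellers receive.
Demand in terms of ps becomes qd = 1195 − 6.5(ps − 85) = 1747.5 - 6.5ps. Setting this equal to supply: 1747.5 - 6.5ps = -131 + 2ps, so ps = 221.
Buyers pay pb = 221 − 85 = 136; q' = -131 + 2·221 = 311.
Government outlay = subsidy × quantity = 85 × 311 = 26435.

Government cost = £26435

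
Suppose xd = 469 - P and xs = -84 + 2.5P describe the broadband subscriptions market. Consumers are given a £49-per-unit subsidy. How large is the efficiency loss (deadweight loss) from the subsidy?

Deadweight loss = £857.5

Pre-subsidy: 469 - P = -84 + 2.5P gives P* = 158, x* = 311.
With the rebate, buyers effectively pay Pb = Ps − 49, where Ps is the price sellers receive.
Demand in terms of Ps becomes xd = 469 − 1(Ps − 49) = 518 - Ps. Setting this equal to supply: 518 - Ps = -84 + 2.5Ps, so Ps = 172.
Buyers pay Pb = 172 − 49 = 123; x' = -84 + 2.5·172 = 346.
The subsidy expands output by 346 − 311 = 35 past the efficient level; on those units the gap between marginal cost and willingness to pay runs from 0 up to 49.
DWL = ½ × 49 × 35 = 857.5.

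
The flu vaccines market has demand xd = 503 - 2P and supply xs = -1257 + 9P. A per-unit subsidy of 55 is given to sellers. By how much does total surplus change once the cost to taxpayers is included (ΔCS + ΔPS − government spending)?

Pre-subsidy: 503 - 2P = -1257 + 9P gives P* = 160, x* = 183.
With the subsidy, sellers receive Ps = Pb + 55 for each unit, where Pb is the price buyers pay.
Supply in terms of Pb becomes xs = -1257 + 9(Pb + 55) = -762 + 9Pb. Setting this equal to demand: 503 - 2Pb = -762 + 9Pb, so Pb = 115.
Sellers receive Ps = 115 + 55 = 170; x' = 503 − 2·115 = 273.
ΔCS = ½(183 + 273)(160 − 115) = 10260; ΔPS = ½(183 + 273)(170 − 160) = 2280.
Government spending = 55 × 273 = 15015.
Net change = 10260 + 2280 − 15015 = -2475. The loss equals the DWL triangle ½·55·90.

Net change in total surplus = -2475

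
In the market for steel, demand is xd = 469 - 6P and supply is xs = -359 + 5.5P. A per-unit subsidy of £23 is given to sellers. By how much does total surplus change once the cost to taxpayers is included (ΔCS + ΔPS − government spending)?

Pre-subsidy: 469 - 6P = -359 + 5.5P gives P* = 72, x* = 37.
With the subsidy, sellers receive Ps = Pb + 23 for each unit, where Pb is the price buyers pay.
Supply in terms of Pb becomes xs = -359 + 5.5(Pb + 23) = -232.5 + 5.5Pb. Setting this equal to demand: 469 - 6Pb = -232.5 + 5.5Pb, so Pb = 61.
Sellers receive Ps = 61 + 23 = 84; x' = 469 − 6·61 = 103.
ΔCS = ½(37 + 103)(72 − 61) = 770; ΔPS = ½(37 + 103)(84 − 72) = 840.
Government spending = 23 × 103 = 2369.
Net change = 770 + 840 − 2369 = -759. The loss equals the DWL triangle ½·23·66.

Net change in total surplus = -£759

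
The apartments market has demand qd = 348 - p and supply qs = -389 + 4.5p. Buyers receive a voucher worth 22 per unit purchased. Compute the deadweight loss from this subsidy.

Pre-subsidy: 348 - p = -389 + 4.5p gives p* = 134, q* = 214.
With the rebate, buyers effectively pay pb = ps − 22, where ps is the price sellers receive.
Demand in terms of ps becomes qd = 348 − 1(ps − 22) = 370 - ps. Setting this equal to supply: 370 - ps = -389 + 4.5ps, so ps = 138.
Buyers pay pb = 138 − 22 = 116; q' = -389 + 4.5·138 = 232.
The subsidy expands output by 232 − 214 = 18 past the efficient level; on those units the gap between marginal cost and willingness to pay runs from 0 up to 22.
DWL = ½ × 22 × 18 = 198.

Deadweight loss = 198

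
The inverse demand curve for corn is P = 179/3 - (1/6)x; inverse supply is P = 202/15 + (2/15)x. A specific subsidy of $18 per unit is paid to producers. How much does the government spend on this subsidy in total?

Pre-subsidy: 179/3 - (1/6)x = 202/15 + (2/15)x gives x* = 154 and P* = 34.
With the subsidy, sellers receive Ps = Pb + 18 for each unit, where Pb is the price buyers pay.
On the curves, Pb = 179/3 - (1/6)x and Ps = 202/15 + (2/15)x; the wedge Ps − Pb = 18 gives 202/15 + (2/15)x − (179/3 - (1/6)x) = 18, so x' = 214.
Then Pb = 179/3 − (1/6)·214 = 24 and Ps = 202/15 + (2/15)·214 = 42.
Government outlay = subsidy × quantity = 18 × 214 = 3852.

Government cost = $3852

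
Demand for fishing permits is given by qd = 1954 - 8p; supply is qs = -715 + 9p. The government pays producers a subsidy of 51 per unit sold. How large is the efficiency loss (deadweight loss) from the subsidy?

Pre-subsidy: 1954 - 8p = -715 + 9p gives p* = 157, q* = 698.
With the subsidy, sellers receive ps = pb + 51 for each unit, where pb is the price buyers pay.
Supply in terms of pb becomes qs = -715 + 9(pb + 51) = -256 + 9pb. Setting this equal to demand: 1954 - 8pb = -256 + 9pb, so pb = 130.
Sellers receive ps = 130 + 51 = 181; q' = 1954 − 8·130 = 914.
The subsidy expands output by 914 − 698 = 216 past the efficient level; on those units the gap between marginal cost and willingness to pay runs from 0 up to 51.
DWL = ½ × 51 × 216 = 5508.

Deadweight loss = 5508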